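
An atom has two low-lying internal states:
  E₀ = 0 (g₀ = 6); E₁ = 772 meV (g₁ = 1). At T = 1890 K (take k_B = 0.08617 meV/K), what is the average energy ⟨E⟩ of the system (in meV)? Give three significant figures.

1.12 meV

k_BT = 0.08617 × 1890 K = 162.86 meV.
Eᵢ/kT = 0, 4.7403.
Z = Σ gᵢe^(−Eᵢ/kT) = 6·e^(−0) + 1·e^(−4.7403) = 6.0000 + 0.0087360 = 6.0087.
⟨E⟩ = Σ Eᵢ gᵢe^(−Eᵢ/kT) / Z = (0·6.0000 + 772·0.0087360) / 6.0087 = 1.12 meV.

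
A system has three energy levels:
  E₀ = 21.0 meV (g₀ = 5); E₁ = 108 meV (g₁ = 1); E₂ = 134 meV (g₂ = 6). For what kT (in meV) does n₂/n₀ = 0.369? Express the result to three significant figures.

n₂/n₀ = (g₂/g₀) exp[−(E₂−E₀)/kT] = 0.369.
⇒ (E₂−E₀)/kT = ln((6/5)/0.369) = ln(3.2520) = 1.1793.
kT = 113.0 meV / 1.1793 = 95.8 meV.

95.8 meV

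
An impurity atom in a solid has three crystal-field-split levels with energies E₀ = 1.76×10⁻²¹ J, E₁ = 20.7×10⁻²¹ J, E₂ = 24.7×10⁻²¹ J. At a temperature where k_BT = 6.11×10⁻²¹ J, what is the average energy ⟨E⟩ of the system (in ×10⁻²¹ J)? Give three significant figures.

3.06 ×10⁻²¹ J

Eᵢ/kT = 0.28805, 3.3879, 4.0426.
Z = Σ e^(−Eᵢ/kT) = e^(−0.28805) + e^(−3.3879) + e^(−4.0426) = 0.74972 + 0.033780 + 0.017552 = 0.80105.
⟨E⟩ = Σ Eᵢ e^(−Eᵢ/kT) / Z = (1.76·0.74972 + 20.7·0.033780 + 24.7·0.017552) / 0.80105 = 3.06 ×10⁻²¹ J.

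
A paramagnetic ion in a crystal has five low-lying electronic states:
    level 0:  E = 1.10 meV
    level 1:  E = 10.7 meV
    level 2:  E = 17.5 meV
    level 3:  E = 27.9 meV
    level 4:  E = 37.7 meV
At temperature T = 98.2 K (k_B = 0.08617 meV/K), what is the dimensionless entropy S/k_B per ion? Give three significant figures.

k_BT = 0.08617 × 98.2 K = 8.4619 meV.
Eᵢ/kT = 0.12999, 1.2645, 2.0681, 3.2971, 4.4553.
Z = Σ e^(−Eᵢ/kT) = e^(−0.12999) + e^(−1.2645) + e^(−2.0681) + e^(−3.2971) + e^(−4.4553) = 0.87810 + 0.28238 + 0.12643 + 0.036990 + 0.011617 = 1.3355.
⟨E⟩ = Σ EᵢPᵢ = 5.7431 meV.
S/k_B = ln Z + ⟨E⟩/kT = ln(1.3355) + 5.7431/8.4619 = 0.28931 + 0.67870 = 0.968.

0.968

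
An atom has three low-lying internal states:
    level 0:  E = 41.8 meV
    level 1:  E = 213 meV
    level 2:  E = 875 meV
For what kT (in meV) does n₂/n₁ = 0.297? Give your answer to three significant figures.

n₂/n₁ = exp[−(E₂−E₁)/kT] = 0.297.
⇒ (E₂−E₁)/kT = ln(1/0.297) = ln(3.3670) = 1.2140.
kT = 662 meV / 1.2140 = 545 meV.

545 meV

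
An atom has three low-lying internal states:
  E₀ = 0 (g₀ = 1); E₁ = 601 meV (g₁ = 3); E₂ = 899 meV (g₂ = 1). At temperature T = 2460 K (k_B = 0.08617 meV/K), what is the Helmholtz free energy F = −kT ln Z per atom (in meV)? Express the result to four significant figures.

k_BT = 0.08617 × 2460 K = 211.978 meV.
Eᵢ/kT = 0, 2.83520, 4.24101.
Z = Σ gᵢe^(−Eᵢ/kT) = 1·e^(−0) + 3·e^(−2.83520) + 1·e^(−4.24101) = 1.00000 + 0.176120 + 0.0143930 = 1.19051.
F = −kT ln Z = −211.978 × ln(1.19051) = −211.978 × 0.174382 = -36.97 meV.

-36.97 meV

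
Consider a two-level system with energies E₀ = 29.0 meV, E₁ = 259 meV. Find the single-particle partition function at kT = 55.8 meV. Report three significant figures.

Z = 0.604

Eᵢ/kT = 0.51971, 4.6416.
Z = Σ e^(−Eᵢ/kT) = e^(−0.51971) + e^(−4.6416) = 0.59469 + 0.0096423 = 0.60433.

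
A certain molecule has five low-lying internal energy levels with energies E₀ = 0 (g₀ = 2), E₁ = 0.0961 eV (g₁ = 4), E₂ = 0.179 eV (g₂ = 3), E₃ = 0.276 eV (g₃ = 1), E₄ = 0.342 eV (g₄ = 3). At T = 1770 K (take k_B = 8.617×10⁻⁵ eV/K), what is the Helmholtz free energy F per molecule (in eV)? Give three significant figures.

-0.261 eV

k_BT = 8.617×10⁻⁵ × 1770 K = 0.15252 eV.
Eᵢ/kT = 0, 0.63008, 1.1736, 1.8096, 2.2423.
Z = Σ gᵢe^(−Eᵢ/kT) = 2·e^(−0) + 4·e^(−0.63008) + 3·e^(−1.1736) + 1·e^(−1.8096) + 3·e^(−2.2423) = 2.0000 + 2.1302 + 0.92775 + 0.16372 + 0.31864 = 5.5403.
F = −kT ln Z = −0.15252 × ln(5.5403) = −0.15252 × 1.7120 = -0.261 eV.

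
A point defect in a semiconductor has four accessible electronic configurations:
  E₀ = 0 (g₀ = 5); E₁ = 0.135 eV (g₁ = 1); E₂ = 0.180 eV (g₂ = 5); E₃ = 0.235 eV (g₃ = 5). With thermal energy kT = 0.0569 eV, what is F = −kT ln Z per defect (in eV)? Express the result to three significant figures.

Eᵢ/kT = 0, 2.3726, 3.1634, 4.1301.
Z = Σ gᵢe^(−Eᵢ/kT) = 5·e^(−0) + 1·e^(−2.3726) + 5·e^(−3.1634) + 5·e^(−4.1301) = 5.0000 + 0.093238 + 0.21141 + 0.080406 = 5.3851.
F = −kT ln Z = −0.0569 × ln(5.3851) = −0.0569 × 1.6836 = -0.0958 eV.

-0.0958 eV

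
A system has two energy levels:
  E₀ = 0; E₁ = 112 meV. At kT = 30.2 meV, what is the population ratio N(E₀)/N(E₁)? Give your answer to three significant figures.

40.8

n₀/n₁ = exp[−(E₀−E₁)/kT] = exp(−(-112 meV)/(30.2 meV)) = exp(3.7086) = 40.8.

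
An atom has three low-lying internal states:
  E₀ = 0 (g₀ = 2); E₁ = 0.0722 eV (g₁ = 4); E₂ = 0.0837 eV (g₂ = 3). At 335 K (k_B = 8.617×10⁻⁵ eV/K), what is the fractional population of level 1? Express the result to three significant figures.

k_BT = 8.617×10⁻⁵ × 335 K = 0.028867 eV.
Eᵢ/kT = 0, 2.5011, 2.8995.
Z = Σ gᵢe^(−Eᵢ/kT) = 2·e^(−0) + 4·e^(−2.5011) + 3·e^(−2.8995) = 2.0000 + 0.32798 + 0.16515 = 2.4931.
P₁ = g₁ e^(−E₁/kT) / Z = 0.32798/2.4931 = 0.132.

0.132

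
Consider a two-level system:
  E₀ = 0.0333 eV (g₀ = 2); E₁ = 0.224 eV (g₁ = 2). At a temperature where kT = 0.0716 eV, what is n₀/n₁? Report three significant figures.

n₀/n₁ = (g₀/g₁) exp[−(E₀−E₁)/kT] = (2/2) × exp(−(-0.1907 eV)/(0.0716 eV)) = (2/2) × exp(2.6634) = 14.3.

14.3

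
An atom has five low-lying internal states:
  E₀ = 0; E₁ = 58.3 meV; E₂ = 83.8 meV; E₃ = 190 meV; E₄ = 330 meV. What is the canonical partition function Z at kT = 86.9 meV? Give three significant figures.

Eᵢ/kT = 0, 0.67089, 0.96433, 2.1864, 3.7975.
Z = Σ e^(−Eᵢ/kT) = e^(−0) + e^(−0.67089) + e^(−0.96433) + e^(−2.1864) + e^(−3.7975) = 1.0000 + 0.51125 + 0.38124 + 0.11232 + 0.022427 = 2.0272.

Z = 2.03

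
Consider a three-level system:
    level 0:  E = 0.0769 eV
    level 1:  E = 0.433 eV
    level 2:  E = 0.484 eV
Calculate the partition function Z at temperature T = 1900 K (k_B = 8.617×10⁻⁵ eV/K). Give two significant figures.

Z = 0.75

k_BT = 8.617×10⁻⁵ × 1900 K = 0.1637 eV.
Eᵢ/kT = 0.4698, 2.645, 2.957.
Z = Σ e^(−Eᵢ/kT) = e^(−0.4698) + e^(−2.645) + e^(−2.957) = 0.6251 + 0.07101 + 0.05197 = 0.7481.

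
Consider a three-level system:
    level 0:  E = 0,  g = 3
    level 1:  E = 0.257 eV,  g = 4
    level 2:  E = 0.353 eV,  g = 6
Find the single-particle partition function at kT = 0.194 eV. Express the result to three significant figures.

Z = 5.04

Eᵢ/kT = 0, 1.3247, 1.8196.
Z = Σ gᵢe^(−Eᵢ/kT) = 3·e^(−0) + 4·e^(−1.3247) + 6·e^(−1.8196) = 3.0000 + 1.0635 + 0.97254 = 5.0360.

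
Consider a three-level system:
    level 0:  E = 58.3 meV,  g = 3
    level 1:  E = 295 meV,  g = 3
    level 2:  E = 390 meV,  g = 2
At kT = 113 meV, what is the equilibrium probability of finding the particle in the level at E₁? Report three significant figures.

Eᵢ/kT = 0.51593, 2.6106, 3.4513.
Z = Σ gᵢe^(−Eᵢ/kT) = 3·e^(−0.51593) + 3·e^(−2.6106) + 2·e^(−3.4513) = 1.7908 + 0.22047 + 0.063409 = 2.0747.
P₁ = g₁ e^(−E₁/kT) / Z = 0.22047/2.0747 = 0.106.

0.106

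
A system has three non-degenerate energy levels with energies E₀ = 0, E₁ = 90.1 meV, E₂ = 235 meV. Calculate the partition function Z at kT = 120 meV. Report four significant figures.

Eᵢ/kT = 0, 0.750833, 1.95833.
Z = Σ e^(−Eᵢ/kT) = e^(−0) + e^(−0.750833) + e^(−1.95833) = 1.00000 + 0.471973 + 0.141094 = 1.61307.

Z = 1.613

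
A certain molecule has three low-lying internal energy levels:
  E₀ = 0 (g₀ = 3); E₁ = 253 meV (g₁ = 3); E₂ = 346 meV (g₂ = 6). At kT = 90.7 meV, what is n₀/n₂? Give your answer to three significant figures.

n₀/n₂ = (g₀/g₂) exp[−(E₀−E₂)/kT] = (3/6) × exp(−(-346 meV)/(90.7 meV)) = (3/6) × exp(3.8148) = 22.7.

22.7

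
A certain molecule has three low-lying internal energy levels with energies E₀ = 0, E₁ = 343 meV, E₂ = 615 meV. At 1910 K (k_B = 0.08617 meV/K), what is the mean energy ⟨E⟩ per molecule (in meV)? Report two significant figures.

k_BT = 0.08617 × 1910 K = 164.6 meV.
Eᵢ/kT = 0, 2.084, 3.736.
Z = Σ e^(−Eᵢ/kT) = e^(−0) + e^(−2.084) + e^(−3.736) = 1.000 + 0.1244 + 0.02385 = 1.148.
⟨E⟩ = Σ Eᵢ e^(−Eᵢ/kT) / Z = (0·1.000 + 343·0.1244 + 615·0.02385) / 1.148 = 50 meV.

50 meV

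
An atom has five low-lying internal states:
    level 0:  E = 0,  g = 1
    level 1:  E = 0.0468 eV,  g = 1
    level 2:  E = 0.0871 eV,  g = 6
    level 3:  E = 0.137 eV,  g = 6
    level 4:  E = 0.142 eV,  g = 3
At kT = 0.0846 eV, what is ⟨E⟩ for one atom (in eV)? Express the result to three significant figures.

Eᵢ/kT = 0, 0.55319, 1.0296, 1.6194, 1.6785.
Z = Σ gᵢe^(−Eᵢ/kT) = 1·e^(−0) + 1·e^(−0.55319) + 6·e^(−1.0296) + 6·e^(−1.6194) + 3·e^(−1.6785) = 1.0000 + 0.57511 + 2.1429 + 1.1881 + 0.55996 = 5.4661.
⟨E⟩ = Σ Eᵢ gᵢe^(−Eᵢ/kT) / Z = (0·1.0000 + 0.0468·0.57511 + 0.0871·2.1429 + 0.137·1.1881 + 0.142·0.55996) / 5.4661 = 0.0834 eV.

0.0834 eV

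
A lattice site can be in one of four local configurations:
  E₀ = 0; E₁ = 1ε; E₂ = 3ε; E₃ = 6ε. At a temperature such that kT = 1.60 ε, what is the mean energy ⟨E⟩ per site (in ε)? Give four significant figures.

Eᵢ/kT = 0, 0.625000, 1.87500, 3.75000.
Z = Σ e^(−Eᵢ/kT) = e^(−0) + e^(−0.625000) + e^(−1.87500) + e^(−3.75000) = 1.00000 + 0.535261 + 0.153355 + 0.0235177 = 1.71213.
⟨E⟩ = Σ Eᵢ e^(−Eᵢ/kT) / Z = (0·1.00000 + 1·0.535261 + 3·0.153355 + 6·0.0235177) / 1.71213 = 0.6638 ε.

0.6638 ε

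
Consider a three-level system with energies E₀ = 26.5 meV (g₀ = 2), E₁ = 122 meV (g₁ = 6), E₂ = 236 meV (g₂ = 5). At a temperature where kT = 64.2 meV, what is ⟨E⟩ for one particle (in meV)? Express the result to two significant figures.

Eᵢ/kT = 0.4128, 1.900, 3.676.
Z = Σ gᵢe^(−Eᵢ/kT) = 2·e^(−0.4128) + 6·e^(−1.900) + 5·e^(−3.676) = 1.324 + 0.8974 + 0.1266 = 2.348.
⟨E⟩ = Σ Eᵢ gᵢe^(−Eᵢ/kT) / Z = (26.5·1.324 + 122·0.8974 + 236·0.1266) / 2.348 = 74 meV.

74 meV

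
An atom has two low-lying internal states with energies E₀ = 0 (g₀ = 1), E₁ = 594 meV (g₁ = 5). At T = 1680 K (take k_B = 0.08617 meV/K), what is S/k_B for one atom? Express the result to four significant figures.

0.3924

k_BT = 0.08617 × 1680 K = 144.766 meV.
Eᵢ/kT = 0, 4.10317.
Z = Σ gᵢe^(−Eᵢ/kT) = 1·e^(−0) + 5·e^(−4.10317) = 1.00000 + 0.0826011 = 1.08260.
⟨E⟩ = Σ EᵢPᵢ = 45.3215 meV.
S/k_B = ln Z + ⟨E⟩/kT = ln(1.08260) + 45.3215/144.766 = 0.0793656 + 0.313067 = 0.3924.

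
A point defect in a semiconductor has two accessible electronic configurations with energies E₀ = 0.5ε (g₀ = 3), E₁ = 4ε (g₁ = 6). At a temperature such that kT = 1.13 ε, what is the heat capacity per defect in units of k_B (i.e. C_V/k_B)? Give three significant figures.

Eᵢ/kT = 0.44248, 3.5398.
Z = Σ gᵢe^(−Eᵢ/kT) = 3·e^(−0.44248) + 6·e^(−3.5398) = 1.9273 + 0.17411 = 2.1014.
⟨E⟩ = 0.78999 ε, ⟨E²⟩ = 1.5550 ε².
C_V/k_B = (⟨E²⟩ − ⟨E⟩²)/(kT)² = (1.5550 − 0.62408)/1.2769 = 0.729.

0.729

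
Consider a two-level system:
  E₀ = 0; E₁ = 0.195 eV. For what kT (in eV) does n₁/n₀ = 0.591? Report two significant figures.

0.37 eV

n₁/n₀ = exp[−(E₁−E₀)/kT] = 0.591.
⇒ (E₁−E₀)/kT = ln(1/0.591) = ln(1.692) = 0.5259.
kT = 0.195 eV / 0.5259 = 0.37 eV.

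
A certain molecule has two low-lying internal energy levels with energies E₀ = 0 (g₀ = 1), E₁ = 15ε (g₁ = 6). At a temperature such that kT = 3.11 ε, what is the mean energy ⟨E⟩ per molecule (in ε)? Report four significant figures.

Eᵢ/kT = 0, 4.82315.
Z = Σ gᵢe^(−Eᵢ/kT) = 1·e^(−0) + 6·e^(−4.82315) = 1.00000 + 0.0482485 = 1.04825.
⟨E⟩ = Σ Eᵢ gᵢe^(−Eᵢ/kT) / Z = (0·1.00000 + 15·0.0482485) / 1.04825 = 0.6904 ε.

0.6904 ε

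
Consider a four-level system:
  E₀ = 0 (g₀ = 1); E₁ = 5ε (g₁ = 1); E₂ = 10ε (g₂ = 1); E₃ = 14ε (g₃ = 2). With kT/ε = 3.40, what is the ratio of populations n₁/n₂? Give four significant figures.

n₁/n₂ = (g₁/g₂) exp[−(E₁−E₂)/kT] = (1/1) × exp(−(-5ε)/(3.40ε)) = (1/1) × exp(1.47059) = 4.352.

4.352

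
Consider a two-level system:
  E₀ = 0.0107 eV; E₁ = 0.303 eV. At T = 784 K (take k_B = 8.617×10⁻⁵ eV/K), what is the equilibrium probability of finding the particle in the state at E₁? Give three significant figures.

0.0130

k_BT = 8.617×10⁻⁵ × 784 K = 0.067557 eV.
Eᵢ/kT = 0.15838, 4.4851.
Z = Σ e^(−Eᵢ/kT) = e^(−0.15838) + e^(−4.4851) = 0.85353 + 0.011276 = 0.86481.
P₁ = e^(−E₁/kT) / Z = 0.011276/0.86481 = 0.0130.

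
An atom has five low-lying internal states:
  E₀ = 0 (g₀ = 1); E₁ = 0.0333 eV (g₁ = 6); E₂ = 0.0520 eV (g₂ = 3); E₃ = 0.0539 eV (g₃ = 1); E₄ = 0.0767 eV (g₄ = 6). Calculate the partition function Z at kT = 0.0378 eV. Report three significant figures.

Z = 5.27

Eᵢ/kT = 0, 0.88095, 1.3757, 1.4259, 2.0291.
Z = Σ gᵢe^(−Eᵢ/kT) = 1·e^(−0) + 6·e^(−0.88095) + 3·e^(−1.3757) + 1·e^(−1.4259) + 6·e^(−2.0291) = 1.0000 + 2.4863 + 0.75799 + 0.24029 + 0.78872 = 5.2733.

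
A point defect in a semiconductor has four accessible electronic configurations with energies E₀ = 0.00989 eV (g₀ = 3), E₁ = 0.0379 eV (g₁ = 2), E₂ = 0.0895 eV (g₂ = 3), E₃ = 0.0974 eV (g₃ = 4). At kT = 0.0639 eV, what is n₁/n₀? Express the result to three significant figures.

n₁/n₀ = (g₁/g₀) exp[−(E₁−E₀)/kT] = (2/3) × exp(−(0.02801 eV)/(0.0639 eV)) = (2/3) × exp(-0.43834) = 0.430.

0.430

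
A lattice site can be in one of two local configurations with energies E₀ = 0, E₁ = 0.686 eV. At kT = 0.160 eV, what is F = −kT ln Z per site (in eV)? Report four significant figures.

-0.002183 eV

Eᵢ/kT = 0, 4.28750.
Z = Σ e^(−Eᵢ/kT) = e^(−0) + e^(−4.28750) = 1.00000 + 0.0137392 = 1.01374.
F = −kT ln Z = −0.160 × ln(1.01374) = −0.160 × 0.0136465 = -0.002183 eV.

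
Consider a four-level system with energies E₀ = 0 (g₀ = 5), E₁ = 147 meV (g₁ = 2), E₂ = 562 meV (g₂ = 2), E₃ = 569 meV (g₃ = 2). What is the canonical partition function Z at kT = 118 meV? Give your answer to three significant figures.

Z = 5.61

Eᵢ/kT = 0, 1.2458, 4.7627, 4.8220.
Z = Σ gᵢe^(−Eᵢ/kT) = 5·e^(−0) + 2·e^(−1.2458) + 2·e^(−4.7627) + 2·e^(−4.8220) = 5.0000 + 0.57542 + 0.017085 + 0.016101 = 5.6086.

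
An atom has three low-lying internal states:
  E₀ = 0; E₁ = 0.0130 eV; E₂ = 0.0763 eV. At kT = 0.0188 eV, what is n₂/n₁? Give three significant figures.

0.0345

n₂/n₁ = exp[−(E₂−E₁)/kT] = exp(−(0.0633 eV)/(0.0188 eV)) = exp(-3.3670) = 0.0345.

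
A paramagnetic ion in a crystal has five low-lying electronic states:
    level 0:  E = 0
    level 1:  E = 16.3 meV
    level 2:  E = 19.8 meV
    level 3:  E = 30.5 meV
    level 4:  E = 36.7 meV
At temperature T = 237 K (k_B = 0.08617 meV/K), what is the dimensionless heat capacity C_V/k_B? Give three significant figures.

0.381

k_BT = 0.08617 × 237 K = 20.422 meV.
Eᵢ/kT = 0, 0.79816, 0.96954, 1.4935, 1.7971.
Z = Σ e^(−Eᵢ/kT) = e^(−0) + e^(−0.79816) + e^(−0.96954) + e^(−1.4935) + e^(−1.7971) = 1.0000 + 0.45016 + 0.37926 + 0.22459 + 0.16578 = 2.2198.
⟨E⟩ = 12.515 meV, ⟨E²⟩ = 315.57 meV².
C_V/k_B = (⟨E²⟩ − ⟨E⟩²)/(kT)² = (315.57 − 156.63)/417.06 = 0.381.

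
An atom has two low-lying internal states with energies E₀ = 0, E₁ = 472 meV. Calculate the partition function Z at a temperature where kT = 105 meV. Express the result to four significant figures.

Z = 1.011

Eᵢ/kT = 0, 4.49524.
Z = Σ e^(−Eᵢ/kT) = e^(−0) + e^(−4.49524) = 1.00000 + 0.0111620 = 1.01116.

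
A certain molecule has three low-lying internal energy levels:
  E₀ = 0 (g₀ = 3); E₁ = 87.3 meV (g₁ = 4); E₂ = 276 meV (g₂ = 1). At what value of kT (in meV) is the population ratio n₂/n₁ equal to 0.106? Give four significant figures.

n₂/n₁ = (g₂/g₁) exp[−(E₂−E₁)/kT] = 0.106.
⇒ (E₂−E₁)/kT = ln((1/4)/0.106) = ln(2.35849) = 0.858022.
kT = 188.7 meV / 0.858022 = 219.9 meV.

219.9 meV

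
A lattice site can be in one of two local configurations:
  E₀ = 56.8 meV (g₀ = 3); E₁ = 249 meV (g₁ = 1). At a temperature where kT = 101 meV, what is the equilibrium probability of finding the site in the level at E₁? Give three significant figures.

Eᵢ/kT = 0.56238, 2.4653.
Z = Σ gᵢe^(−Eᵢ/kT) = 3·e^(−0.56238) + 1·e^(−2.4653) = 1.7096 + 0.084983 = 1.7946.
P₁ = g₁ e^(−E₁/kT) / Z = 0.084983/1.7946 = 0.0474.

0.0474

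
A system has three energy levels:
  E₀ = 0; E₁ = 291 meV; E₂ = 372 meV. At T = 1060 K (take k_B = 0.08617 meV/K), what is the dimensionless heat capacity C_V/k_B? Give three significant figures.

k_BT = 0.08617 × 1060 K = 91.340 meV.
Eᵢ/kT = 0, 3.1859, 4.0727.
Z = Σ e^(−Eᵢ/kT) = e^(−0) + e^(−3.1859) + e^(−4.0727) = 1.0000 + 0.041341 + 0.017031 = 1.0584.
⟨E⟩ = 17.352 meV, ⟨E²⟩ = 5534.4 meV².
C_V/k_B = (⟨E²⟩ − ⟨E⟩²)/(kT)² = (5534.4 − 301.09)/8343.0 = 0.627.

0.627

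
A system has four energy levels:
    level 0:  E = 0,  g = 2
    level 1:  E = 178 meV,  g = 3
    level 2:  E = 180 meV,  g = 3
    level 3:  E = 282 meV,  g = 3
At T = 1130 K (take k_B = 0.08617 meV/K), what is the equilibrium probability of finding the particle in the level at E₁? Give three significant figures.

k_BT = 0.08617 × 1130 K = 97.372 meV.
Eᵢ/kT = 0, 1.8280, 1.8486, 2.8961.
Z = Σ gᵢe^(−Eᵢ/kT) = 2·e^(−0) + 3·e^(−1.8280) + 3·e^(−1.8486) + 3·e^(−2.8961) = 2.0000 + 0.48220 + 0.47237 + 0.16571 = 3.1203.
P₁ = g₁ e^(−E₁/kT) / Z = 0.48220/3.1203 = 0.155.

0.155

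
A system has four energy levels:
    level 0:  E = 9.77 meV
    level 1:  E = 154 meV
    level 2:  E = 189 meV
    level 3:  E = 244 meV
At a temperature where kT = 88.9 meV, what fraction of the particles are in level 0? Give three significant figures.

Eᵢ/kT = 0.10990, 1.7323, 2.1260, 2.7447.
Z = Σ e^(−Eᵢ/kT) = e^(−0.10990) + e^(−1.7323) + e^(−2.1260) + e^(−2.7447) = 0.89592 + 0.17688 + 0.11931 + 0.064268 = 1.2564.
P₀ = e^(−E₀/kT) / Z = 0.89592/1.2564 = 0.713.

0.713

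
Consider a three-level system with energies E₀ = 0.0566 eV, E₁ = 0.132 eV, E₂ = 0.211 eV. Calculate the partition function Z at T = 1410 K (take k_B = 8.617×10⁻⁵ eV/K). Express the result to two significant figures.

k_BT = 8.617×10⁻⁵ × 1410 K = 0.1215 eV.
Eᵢ/kT = 0.4658, 1.086, 1.737.
Z = Σ e^(−Eᵢ/kT) = e^(−0.4658) + e^(−1.086) + e^(−1.737) = 0.6276 + 0.3376 + 0.1760 = 1.141.

Z = 1.1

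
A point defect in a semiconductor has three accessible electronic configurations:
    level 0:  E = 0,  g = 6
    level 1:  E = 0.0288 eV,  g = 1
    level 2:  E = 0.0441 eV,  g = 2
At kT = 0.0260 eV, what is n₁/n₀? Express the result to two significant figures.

n₁/n₀ = (g₁/g₀) exp[−(E₁−E₀)/kT] = (1/6) × exp(−(0.0288 eV)/(0.0260 eV)) = (1/6) × exp(-1.108) = 0.055.

0.055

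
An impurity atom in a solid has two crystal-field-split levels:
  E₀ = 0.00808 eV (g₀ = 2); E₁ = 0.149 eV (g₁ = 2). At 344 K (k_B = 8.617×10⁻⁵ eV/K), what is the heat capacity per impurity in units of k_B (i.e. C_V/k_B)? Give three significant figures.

k_BT = 8.617×10⁻⁵ × 344 K = 0.029642 eV.
Eᵢ/kT = 0.27259, 5.0267.
Z = Σ gᵢe^(−Eᵢ/kT) = 2·e^(−0.27259) + 2·e^(−5.0267) = 1.5228 + 0.013121 = 1.5359.
⟨E⟩ = 0.0092840 eV, ⟨E²⟩ = 0.00025439 eV².
C_V/k_B = (⟨E²⟩ − ⟨E⟩²)/(kT)² = (0.00025439 − 0.000086193)/0.00087865 = 0.191.

0.191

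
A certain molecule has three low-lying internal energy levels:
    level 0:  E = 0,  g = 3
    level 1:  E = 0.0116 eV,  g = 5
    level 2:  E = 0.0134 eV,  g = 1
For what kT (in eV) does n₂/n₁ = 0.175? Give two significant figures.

0.013 eV

n₂/n₁ = (g₂/g₁) exp[−(E₂−E₁)/kT] = 0.175.
⇒ (E₂−E₁)/kT = ln((1/5)/0.175) = ln(1.143) = 0.1337.
kT = 0.0018 eV / 0.1337 = 0.013 eV.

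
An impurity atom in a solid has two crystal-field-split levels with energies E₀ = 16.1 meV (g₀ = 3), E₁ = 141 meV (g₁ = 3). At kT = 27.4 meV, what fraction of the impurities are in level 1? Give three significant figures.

Eᵢ/kT = 0.58759, 5.1460.
Z = Σ gᵢe^(−Eᵢ/kT) = 3·e^(−0.58759) + 3·e^(−5.1460) = 1.6670 + 0.017468 = 1.6845.
P₁ = g₁ e^(−E₁/kT) / Z = 0.017468/1.6845 = 0.0104.

0.0104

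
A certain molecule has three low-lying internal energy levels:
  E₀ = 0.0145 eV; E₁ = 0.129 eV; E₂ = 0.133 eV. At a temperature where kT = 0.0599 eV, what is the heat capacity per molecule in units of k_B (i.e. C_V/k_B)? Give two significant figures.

Eᵢ/kT = 0.2421, 2.154, 2.220.
Z = Σ e^(−Eᵢ/kT) = e^(−0.2421) + e^(−2.154) + e^(−2.220) = 0.7850 + 0.1160 + 0.1086 = 1.010.
⟨E⟩ = 0.04039 eV, ⟨E²⟩ = 0.003977 eV².
C_V/k_B = (⟨E²⟩ − ⟨E⟩²)/(kT)² = (0.003977 − 0.001631)/0.003588 = 0.65.

0.65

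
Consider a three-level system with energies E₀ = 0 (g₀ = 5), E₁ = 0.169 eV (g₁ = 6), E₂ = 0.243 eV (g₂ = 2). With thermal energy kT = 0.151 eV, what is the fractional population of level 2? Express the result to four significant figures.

0.05436

Eᵢ/kT = 0, 1.11921, 1.60927.
Z = Σ gᵢe^(−Eᵢ/kT) = 5·e^(−0) + 6·e^(−1.11921) + 2·e^(−1.60927) = 5.00000 + 1.95923 + 0.400067 = 7.35930.
P₂ = g₂ e^(−E₂/kT) / Z = 0.400067/7.35930 = 0.05436.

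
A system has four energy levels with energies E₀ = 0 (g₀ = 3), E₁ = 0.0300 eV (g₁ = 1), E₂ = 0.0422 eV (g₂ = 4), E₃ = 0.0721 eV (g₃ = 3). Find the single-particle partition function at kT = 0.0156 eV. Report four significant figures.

Eᵢ/kT = 0, 1.92308, 2.70513, 4.62179.
Z = Σ gᵢe^(−Eᵢ/kT) = 3·e^(−0) + 1·e^(−1.92308) + 4·e^(−2.70513) + 3·e^(−4.62179) = 3.00000 + 0.146156 + 0.267447 + 0.0295055 = 3.44311.

Z = 3.443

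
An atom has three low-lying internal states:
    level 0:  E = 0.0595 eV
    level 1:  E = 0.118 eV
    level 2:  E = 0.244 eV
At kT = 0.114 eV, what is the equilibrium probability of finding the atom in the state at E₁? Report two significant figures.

Eᵢ/kT = 0.5219, 1.035, 2.140.
Z = Σ e^(−Eᵢ/kT) = e^(−0.5219) + e^(−1.035) + e^(−2.140) = 0.5934 + 0.3552 + 0.1177 = 1.066.
P₁ = e^(−E₁/kT) / Z = 0.3552/1.066 = 0.33.

0.33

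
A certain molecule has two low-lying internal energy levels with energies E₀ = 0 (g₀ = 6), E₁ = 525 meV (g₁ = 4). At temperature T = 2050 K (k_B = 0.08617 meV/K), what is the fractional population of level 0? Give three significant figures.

k_BT = 0.08617 × 2050 K = 176.65 meV.
Eᵢ/kT = 0, 2.9720.
Z = Σ gᵢe^(−Eᵢ/kT) = 6·e^(−0) + 4·e^(−2.9720) = 6.0000 + 0.20480 = 6.2048.
P₀ = g₀ e^(−E₀/kT) / Z = 6.0000/6.2048 = 0.967.

0.967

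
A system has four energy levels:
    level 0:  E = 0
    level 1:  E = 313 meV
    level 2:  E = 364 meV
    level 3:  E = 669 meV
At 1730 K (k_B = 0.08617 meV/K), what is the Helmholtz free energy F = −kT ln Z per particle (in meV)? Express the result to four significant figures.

k_BT = 0.08617 × 1730 K = 149.074 meV.
Eᵢ/kT = 0, 2.09963, 2.44174, 4.48770.
Z = Σ e^(−Eᵢ/kT) = e^(−0) + e^(−2.09963) + e^(−2.44174) + e^(−4.48770) = 1.00000 + 0.122502 + 0.0870093 + 0.0112465 = 1.22076.
F = −kT ln Z = −149.074 × ln(1.22076) = −149.074 × 0.199474 = -29.74 meV.

-29.74 meV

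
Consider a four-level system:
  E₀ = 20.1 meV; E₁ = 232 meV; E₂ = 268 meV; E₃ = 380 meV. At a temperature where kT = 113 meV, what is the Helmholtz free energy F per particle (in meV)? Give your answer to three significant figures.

Eᵢ/kT = 0.17788, 2.0531, 2.3717, 3.3628.
Z = Σ e^(−Eᵢ/kT) = e^(−0.17788) + e^(−2.0531) + e^(−2.3717) + e^(−3.3628) = 0.83704 + 0.12834 + 0.093322 + 0.034638 = 1.0933.
F = −kT ln Z = −113 × ln(1.0933) = −113 × 0.089201 = -10.1 meV.

-10.1 meV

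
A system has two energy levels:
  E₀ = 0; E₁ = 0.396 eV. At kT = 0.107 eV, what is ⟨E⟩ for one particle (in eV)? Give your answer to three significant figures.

Eᵢ/kT = 0, 3.7009.
Z = Σ e^(−Eᵢ/kT) = e^(−0) + e^(−3.7009) = 1.0000 + 0.024701 = 1.0247.
⟨E⟩ = Σ Eᵢ e^(−Eᵢ/kT) / Z = (0·1.0000 + 0.396·0.024701) / 1.0247 = 0.00955 eV.

0.00955 eV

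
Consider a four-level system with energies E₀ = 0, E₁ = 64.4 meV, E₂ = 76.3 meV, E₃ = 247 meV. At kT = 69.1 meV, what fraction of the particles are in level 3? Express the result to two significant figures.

0.016

Eᵢ/kT = 0, 0.9320, 1.104, 3.575.
Z = Σ e^(−Eᵢ/kT) = e^(−0) + e^(−0.9320) + e^(−1.104) + e^(−3.575) = 1.000 + 0.3938 + 0.3315 + 0.02802 = 1.753.
P₃ = e^(−E₃/kT) / Z = 0.02802/1.753 = 0.016.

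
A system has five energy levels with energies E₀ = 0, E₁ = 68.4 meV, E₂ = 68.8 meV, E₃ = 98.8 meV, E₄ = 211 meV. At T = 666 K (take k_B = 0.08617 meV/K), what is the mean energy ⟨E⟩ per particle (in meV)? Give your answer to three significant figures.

35.7 meV

k_BT = 0.08617 × 666 K = 57.389 meV.
Eᵢ/kT = 0, 1.1919, 1.1988, 1.7216, 3.6767.
Z = Σ e^(−Eᵢ/kT) = e^(−0) + e^(−1.1919) + e^(−1.1988) + e^(−1.7216) + e^(−3.6767) = 1.0000 + 0.30364 + 0.30156 + 0.17878 + 0.025306 = 1.8093.
⟨E⟩ = Σ Eᵢ e^(−Eᵢ/kT) / Z = (0·1.0000 + 68.4·0.30364 + 68.8·0.30156 + 98.8·0.17878 + 211·0.025306) / 1.8093 = 35.7 meV.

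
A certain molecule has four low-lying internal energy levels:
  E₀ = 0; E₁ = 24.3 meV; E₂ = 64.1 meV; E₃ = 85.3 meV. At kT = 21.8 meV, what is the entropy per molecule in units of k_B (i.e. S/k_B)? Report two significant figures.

0.76

Eᵢ/kT = 0, 1.115, 2.940, 3.913.
Z = Σ e^(−Eᵢ/kT) = e^(−0) + e^(−1.115) + e^(−2.940) + e^(−3.913) = 1.000 + 0.3279 + 0.05287 + 0.01998 = 1.401.
⟨E⟩ = Σ EᵢPᵢ = 9.323 meV.
S/k_B = ln Z + ⟨E⟩/kT = ln(1.401) + 9.323/21.8 = 0.3372 + 0.4277 = 0.76.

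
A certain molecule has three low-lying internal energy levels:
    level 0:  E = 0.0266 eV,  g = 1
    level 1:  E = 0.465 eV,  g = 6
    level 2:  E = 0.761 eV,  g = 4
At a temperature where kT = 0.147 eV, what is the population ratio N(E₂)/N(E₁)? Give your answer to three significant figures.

n₂/n₁ = (g₂/g₁) exp[−(E₂−E₁)/kT] = (4/6) × exp(−(0.296 eV)/(0.147 eV)) = (4/6) × exp(-2.0136) = 0.0890.

0.0890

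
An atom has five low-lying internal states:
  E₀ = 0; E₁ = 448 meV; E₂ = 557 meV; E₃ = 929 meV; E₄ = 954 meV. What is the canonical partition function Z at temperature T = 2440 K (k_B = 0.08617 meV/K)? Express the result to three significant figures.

Z = 1.21

k_BT = 0.08617 × 2440 K = 210.25 meV.
Eᵢ/kT = 0, 2.1308, 2.6492, 4.4185, 4.5375.
Z = Σ e^(−Eᵢ/kT) = e^(−0) + e^(−2.1308) + e^(−2.6492) + e^(−4.4185) + e^(−4.5375) = 1.0000 + 0.11874 + 0.070708 + 0.012052 + 0.010700 = 1.2122.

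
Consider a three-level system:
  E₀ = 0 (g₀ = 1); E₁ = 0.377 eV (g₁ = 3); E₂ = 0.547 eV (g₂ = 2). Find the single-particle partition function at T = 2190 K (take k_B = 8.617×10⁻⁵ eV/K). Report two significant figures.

Z = 1.5

k_BT = 8.617×10⁻⁵ × 2190 K = 0.1887 eV.
Eᵢ/kT = 0, 1.998, 2.899.
Z = Σ gᵢe^(−Eᵢ/kT) = 1·e^(−0) + 3·e^(−1.998) + 2·e^(−2.899) = 1.000 + 0.4068 + 0.1102 = 1.517.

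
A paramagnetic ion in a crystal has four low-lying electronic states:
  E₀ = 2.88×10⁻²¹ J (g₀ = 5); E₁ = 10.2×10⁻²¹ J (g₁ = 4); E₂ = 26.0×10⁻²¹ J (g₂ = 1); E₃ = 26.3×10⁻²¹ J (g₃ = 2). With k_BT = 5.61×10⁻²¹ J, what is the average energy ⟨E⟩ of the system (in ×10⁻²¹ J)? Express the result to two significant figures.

4.4 ×10⁻²¹ J

Eᵢ/kT = 0.5134, 1.818, 4.635, 4.688.
Z = Σ gᵢe^(−Eᵢ/kT) = 5·e^(−0.5134) + 4·e^(−1.818) + 1·e^(−4.635) + 2·e^(−4.688) = 2.992 + 0.6494 + 0.009706 + 0.01841 = 3.670.
⟨E⟩ = Σ Eᵢ gᵢe^(−Eᵢ/kT) / Z = (2.88·2.992 + 10.2·0.6494 + 26.0·0.009706 + 26.3·0.01841) / 3.670 = 4.4 ×10⁻²¹ J.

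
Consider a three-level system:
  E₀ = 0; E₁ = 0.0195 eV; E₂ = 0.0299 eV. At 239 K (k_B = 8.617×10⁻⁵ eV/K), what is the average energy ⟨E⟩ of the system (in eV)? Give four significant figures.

k_BT = 8.617×10⁻⁵ × 239 K = 0.0205946 eV.
Eᵢ/kT = 0, 0.946850, 1.45184.
Z = Σ e^(−Eᵢ/kT) = e^(−0) + e^(−0.946850) + e^(−1.45184) = 1.00000 + 0.387961 + 0.234139 = 1.62210.
⟨E⟩ = Σ Eᵢ e^(−Eᵢ/kT) / Z = (0·1.00000 + 0.0195·0.387961 + 0.0299·0.234139) / 1.62210 = 0.008980 eV.

0.008980 eV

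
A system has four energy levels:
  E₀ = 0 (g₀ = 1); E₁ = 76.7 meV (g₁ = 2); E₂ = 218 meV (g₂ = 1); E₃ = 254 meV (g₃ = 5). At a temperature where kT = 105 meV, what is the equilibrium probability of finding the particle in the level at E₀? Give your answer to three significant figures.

0.395

Eᵢ/kT = 0, 0.73048, 2.0762, 2.4190.
Z = Σ gᵢe^(−Eᵢ/kT) = 1·e^(−0) + 2·e^(−0.73048) + 1·e^(−2.0762) + 5·e^(−2.4190) = 1.0000 + 0.96336 + 0.12541 + 0.44505 = 2.5338.
P₀ = g₀ e^(−E₀/kT) / Z = 1.0000/2.5338 = 0.395.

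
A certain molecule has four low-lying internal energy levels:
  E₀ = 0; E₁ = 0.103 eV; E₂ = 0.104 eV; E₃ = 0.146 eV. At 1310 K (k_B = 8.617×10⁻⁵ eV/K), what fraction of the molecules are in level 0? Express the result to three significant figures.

0.482

k_BT = 8.617×10⁻⁵ × 1310 K = 0.11288 eV.
Eᵢ/kT = 0, 0.91247, 0.92133, 1.2934.
Z = Σ e^(−Eᵢ/kT) = e^(−0) + e^(−0.91247) + e^(−0.92133) + e^(−1.2934) = 1.0000 + 0.40153 + 0.39799 + 0.27434 = 2.0739.
P₀ = e^(−E₀/kT) / Z = 1.0000/2.0739 = 0.482.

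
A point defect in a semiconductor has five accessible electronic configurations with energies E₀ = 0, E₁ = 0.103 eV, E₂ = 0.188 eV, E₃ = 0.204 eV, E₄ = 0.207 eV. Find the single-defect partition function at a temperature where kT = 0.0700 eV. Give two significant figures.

Z = 1.4

Eᵢ/kT = 0, 1.471, 2.686, 2.914, 2.957.
Z = Σ e^(−Eᵢ/kT) = e^(−0) + e^(−1.471) + e^(−2.686) + e^(−2.914) + e^(−2.957) = 1.000 + 0.2297 + 0.06815 + 0.05426 + 0.05197 = 1.404.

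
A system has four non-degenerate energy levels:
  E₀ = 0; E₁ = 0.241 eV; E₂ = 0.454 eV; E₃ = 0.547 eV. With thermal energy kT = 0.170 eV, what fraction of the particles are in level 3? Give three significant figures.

0.0296

Eᵢ/kT = 0, 1.4176, 2.6706, 3.2176.
Z = Σ e^(−Eᵢ/kT) = e^(−0) + e^(−1.4176) + e^(−2.6706) + e^(−3.2176) = 1.0000 + 0.24229 + 0.069211 + 0.040051 = 1.3516.
P₃ = e^(−E₃/kT) / Z = 0.040051/1.3516 = 0.0296.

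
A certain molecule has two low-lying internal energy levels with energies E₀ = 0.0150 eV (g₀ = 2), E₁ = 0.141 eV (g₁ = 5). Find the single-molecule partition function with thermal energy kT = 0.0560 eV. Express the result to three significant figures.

Z = 1.93

Eᵢ/kT = 0.26786, 2.5179.
Z = Σ gᵢe^(−Eᵢ/kT) = 2·e^(−0.26786) + 5·e^(−2.5179) = 1.5300 + 0.40314 = 1.9331.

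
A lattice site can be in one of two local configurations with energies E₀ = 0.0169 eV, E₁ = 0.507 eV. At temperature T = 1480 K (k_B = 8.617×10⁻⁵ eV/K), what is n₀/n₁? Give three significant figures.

46.7

k_BT = 8.617×10⁻⁵ × 1480 K = 0.12753 eV.
n₀/n₁ = exp[−(E₀−E₁)/kT] = exp(−(-0.4901 eV)/(0.12753 eV)) = exp(3.8430) = 46.7.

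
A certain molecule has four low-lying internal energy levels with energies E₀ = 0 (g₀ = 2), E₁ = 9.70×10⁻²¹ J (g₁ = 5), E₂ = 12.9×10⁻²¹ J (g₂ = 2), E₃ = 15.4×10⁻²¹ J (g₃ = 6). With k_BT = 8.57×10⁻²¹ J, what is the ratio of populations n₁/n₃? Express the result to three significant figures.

1.62

n₁/n₃ = (g₁/g₃) exp[−(E₁−E₃)/kT] = (5/6) × exp(−(-5.70 ×10⁻²¹ J)/(8.57 ×10⁻²¹ J)) = (5/6) × exp(0.66511) = 1.62.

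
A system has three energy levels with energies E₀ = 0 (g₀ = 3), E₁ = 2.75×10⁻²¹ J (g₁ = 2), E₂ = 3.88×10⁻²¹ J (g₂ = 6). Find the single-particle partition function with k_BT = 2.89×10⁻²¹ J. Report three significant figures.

Eᵢ/kT = 0, 0.95156, 1.3426.
Z = Σ gᵢe^(−Eᵢ/kT) = 3·e^(−0) + 2·e^(−0.95156) + 6·e^(−1.3426) = 3.0000 + 0.77228 + 1.5670 = 5.3393.

Z = 5.34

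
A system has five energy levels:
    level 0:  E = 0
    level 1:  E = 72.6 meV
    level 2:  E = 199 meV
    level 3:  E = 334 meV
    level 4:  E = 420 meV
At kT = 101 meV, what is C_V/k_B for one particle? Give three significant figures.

0.639

Eᵢ/kT = 0, 0.71881, 1.9703, 3.3069, 4.1584.
Z = Σ e^(−Eᵢ/kT) = e^(−0) + e^(−0.71881) + e^(−1.9703) + e^(−3.3069) + e^(−4.1584) = 1.0000 + 0.48733 + 0.13942 + 0.036630 + 0.015633 = 1.6790.
⟨E⟩ = 48.794 meV, ⟨E²⟩ = 8894.4 meV².
C_V/k_B = (⟨E²⟩ − ⟨E⟩²)/(kT)² = (8894.4 − 2380.9)/10201 = 0.639.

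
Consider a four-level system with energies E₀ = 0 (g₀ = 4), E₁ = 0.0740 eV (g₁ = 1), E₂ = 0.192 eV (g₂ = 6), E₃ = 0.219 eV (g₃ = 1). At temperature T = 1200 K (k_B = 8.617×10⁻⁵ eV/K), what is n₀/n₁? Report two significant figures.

k_BT = 8.617×10⁻⁵ × 1200 K = 0.1034 eV.
n₀/n₁ = (g₀/g₁) exp[−(E₀−E₁)/kT] = (4/1) × exp(−(-0.0740 eV)/(0.1034 eV)) = (4/1) × exp(0.7157) = 8.2.

8.2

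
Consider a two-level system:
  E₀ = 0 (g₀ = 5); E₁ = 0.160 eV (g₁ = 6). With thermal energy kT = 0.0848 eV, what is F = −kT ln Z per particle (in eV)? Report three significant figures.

Eᵢ/kT = 0, 1.8868.
Z = Σ gᵢe^(−Eᵢ/kT) = 5·e^(−0) + 6·e^(−1.8868) = 5.0000 + 0.90934 = 5.9093.
F = −kT ln Z = −0.0848 × ln(5.9093) = −0.0848 × 1.7765 = -0.151 eV.

-0.151 eV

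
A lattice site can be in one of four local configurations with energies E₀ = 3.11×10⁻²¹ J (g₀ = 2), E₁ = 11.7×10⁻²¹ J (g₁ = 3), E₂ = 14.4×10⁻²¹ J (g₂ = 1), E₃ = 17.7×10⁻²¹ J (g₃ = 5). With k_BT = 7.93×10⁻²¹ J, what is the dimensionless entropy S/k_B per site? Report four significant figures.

2.116

Eᵢ/kT = 0.392182, 1.47541, 1.81589, 2.23203.
Z = Σ gᵢe^(−Eᵢ/kT) = 2·e^(−0.392182) + 3·e^(−1.47541) + 1·e^(−1.81589) + 5·e^(−2.23203) = 1.35116 + 0.686055 + 0.162693 + 0.536552 = 2.73646.
⟨E⟩ = Σ EᵢPᵢ = 8.79556 ×10⁻²¹ J.
S/k_B = ln Z + ⟨E⟩/kT = ln(2.73646) + 8.79556/7.93 = 1.00667 + 1.10915 = 2.116.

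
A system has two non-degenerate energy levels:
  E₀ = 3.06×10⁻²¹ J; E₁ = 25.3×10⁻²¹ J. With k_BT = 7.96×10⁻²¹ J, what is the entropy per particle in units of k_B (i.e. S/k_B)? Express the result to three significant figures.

0.220

Eᵢ/kT = 0.38442, 3.1784.
Z = Σ e^(−Eᵢ/kT) = e^(−0.38442) + e^(−3.1784) = 0.68085 + 0.041652 = 0.72250.
⟨E⟩ = Σ EᵢPᵢ = 4.3421 ×10⁻²¹ J.
S/k_B = ln Z + ⟨E⟩/kT = ln(0.72250) + 4.3421/7.96 = -0.32504 + 0.54549 = 0.220.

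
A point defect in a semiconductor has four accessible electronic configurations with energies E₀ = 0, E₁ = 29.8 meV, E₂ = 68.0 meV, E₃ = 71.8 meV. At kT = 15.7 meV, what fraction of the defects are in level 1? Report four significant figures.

Eᵢ/kT = 0, 1.89809, 4.33121, 4.57325.
Z = Σ e^(−Eᵢ/kT) = e^(−0) + e^(−1.89809) + e^(−4.33121) + e^(−4.57325) = 1.00000 + 0.149855 + 0.0131516 + 0.0103244 = 1.17333.
P₁ = e^(−E₁/kT) / Z = 0.149855/1.17333 = 0.1277.

0.1277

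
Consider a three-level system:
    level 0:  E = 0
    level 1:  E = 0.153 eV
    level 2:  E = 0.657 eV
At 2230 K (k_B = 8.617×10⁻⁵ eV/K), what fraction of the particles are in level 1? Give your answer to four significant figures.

0.3040

k_BT = 8.617×10⁻⁵ × 2230 K = 0.192159 eV.
Eᵢ/kT = 0, 0.796216, 3.41904.
Z = Σ e^(−Eᵢ/kT) = e^(−0) + e^(−0.796216) + e^(−3.41904) = 1.00000 + 0.451032 + 0.0327439 = 1.48378.
P₁ = e^(−E₁/kT) / Z = 0.451032/1.48378 = 0.3040.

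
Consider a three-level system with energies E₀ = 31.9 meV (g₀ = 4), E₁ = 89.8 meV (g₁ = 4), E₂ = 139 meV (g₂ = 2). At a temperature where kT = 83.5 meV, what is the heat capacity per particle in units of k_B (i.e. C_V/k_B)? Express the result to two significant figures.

Eᵢ/kT = 0.3820, 1.075, 1.665.
Z = Σ gᵢe^(−Eᵢ/kT) = 4·e^(−0.3820) + 4·e^(−1.075) + 2·e^(−1.665) = 2.730 + 1.365 + 0.3784 = 4.473.
⟨E⟩ = 58.63 meV, ⟨E²⟩ = 4716 meV².
C_V/k_B = (⟨E²⟩ − ⟨E⟩²)/(kT)² = (4716 − 3437)/6972 = 0.18.

0.18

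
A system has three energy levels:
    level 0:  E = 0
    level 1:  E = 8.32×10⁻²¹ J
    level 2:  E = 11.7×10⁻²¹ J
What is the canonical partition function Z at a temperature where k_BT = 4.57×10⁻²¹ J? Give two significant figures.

Z = 1.2

Eᵢ/kT = 0, 1.821, 2.560.
Z = Σ e^(−Eᵢ/kT) = e^(−0) + e^(−1.821) + e^(−2.560) = 1.000 + 0.1619 + 0.07730 = 1.239.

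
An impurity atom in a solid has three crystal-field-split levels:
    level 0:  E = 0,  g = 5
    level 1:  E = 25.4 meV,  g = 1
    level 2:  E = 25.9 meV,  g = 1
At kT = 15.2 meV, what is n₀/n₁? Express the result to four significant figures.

26.59

n₀/n₁ = (g₀/g₁) exp[−(E₀−E₁)/kT] = (5/1) × exp(−(-25.4 meV)/(15.2 meV)) = (5/1) × exp(1.67105) = 26.59.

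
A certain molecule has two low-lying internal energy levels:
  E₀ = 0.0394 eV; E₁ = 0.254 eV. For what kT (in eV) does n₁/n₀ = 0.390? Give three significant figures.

n₁/n₀ = exp[−(E₁−E₀)/kT] = 0.390.
⇒ (E₁−E₀)/kT = ln(1/0.390) = ln(2.5641) = 0.94161.
kT = 0.2146 eV / 0.94161 = 0.228 eV.

0.228 eV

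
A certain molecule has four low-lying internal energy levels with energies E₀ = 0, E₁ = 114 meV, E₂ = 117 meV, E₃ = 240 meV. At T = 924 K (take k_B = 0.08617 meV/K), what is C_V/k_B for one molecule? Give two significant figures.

0.65

k_BT = 0.08617 × 924 K = 79.62 meV.
Eᵢ/kT = 0, 1.432, 1.469, 3.014.
Z = Σ e^(−Eᵢ/kT) = e^(−0) + e^(−1.432) + e^(−1.469) + e^(−3.014) = 1.000 + 0.2388 + 0.2302 + 0.04909 = 1.518.
⟨E⟩ = 43.44 meV, ⟨E²⟩ = 5983 meV².
C_V/k_B = (⟨E²⟩ − ⟨E⟩²)/(kT)² = (5983 − 1887)/6339 = 0.65.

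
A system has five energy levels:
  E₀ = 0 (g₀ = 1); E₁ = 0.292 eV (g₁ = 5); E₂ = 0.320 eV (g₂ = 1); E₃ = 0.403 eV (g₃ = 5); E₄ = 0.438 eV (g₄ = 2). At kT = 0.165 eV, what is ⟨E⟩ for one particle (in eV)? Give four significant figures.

0.2068 eV

Eᵢ/kT = 0, 1.76970, 1.93939, 2.44242, 2.65455.
Z = Σ gᵢe^(−Eᵢ/kT) = 1·e^(−0) + 5·e^(−1.76970) + 1·e^(−1.93939) + 5·e^(−2.44242) + 2·e^(−2.65455) = 1.00000 + 0.851920 + 0.143792 + 0.434751 + 0.140661 = 2.57112.
⟨E⟩ = Σ Eᵢ gᵢe^(−Eᵢ/kT) / Z = (0·1.00000 + 0.292·0.851920 + 0.320·0.143792 + 0.403·0.434751 + 0.438·0.140661) / 2.57112 = 0.2068 eV.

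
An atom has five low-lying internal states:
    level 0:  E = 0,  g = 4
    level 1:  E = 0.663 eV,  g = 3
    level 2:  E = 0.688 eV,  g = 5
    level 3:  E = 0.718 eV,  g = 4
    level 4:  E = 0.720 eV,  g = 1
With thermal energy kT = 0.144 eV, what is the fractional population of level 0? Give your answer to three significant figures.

0.974

Eᵢ/kT = 0, 4.6042, 4.7778, 4.9861, 5.0000.
Z = Σ gᵢe^(−Eᵢ/kT) = 4·e^(−0) + 3·e^(−4.6042) + 5·e^(−4.7778) + 4·e^(−4.9861) + 1·e^(−5.0000) = 4.0000 + 0.030029 + 0.042072 + 0.027329 + 0.0067379 = 4.1062.
P₀ = g₀ e^(−E₀/kT) / Z = 4.0000/4.1062 = 0.974.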